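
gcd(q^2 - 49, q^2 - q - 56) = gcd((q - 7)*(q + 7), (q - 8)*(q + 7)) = q + 7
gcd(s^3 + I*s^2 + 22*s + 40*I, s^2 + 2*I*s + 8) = s + 4*I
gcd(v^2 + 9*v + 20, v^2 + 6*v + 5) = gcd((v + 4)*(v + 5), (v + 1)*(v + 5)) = v + 5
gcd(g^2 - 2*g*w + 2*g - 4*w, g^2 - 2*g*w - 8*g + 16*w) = -g + 2*w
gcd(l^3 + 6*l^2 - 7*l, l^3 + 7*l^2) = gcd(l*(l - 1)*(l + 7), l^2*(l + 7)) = l^2 + 7*l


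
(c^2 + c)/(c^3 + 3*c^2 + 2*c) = 1/(c + 2)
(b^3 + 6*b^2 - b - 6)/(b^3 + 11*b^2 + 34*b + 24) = (b - 1)/(b + 4)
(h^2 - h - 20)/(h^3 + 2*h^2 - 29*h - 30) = (h + 4)/(h^2 + 7*h + 6)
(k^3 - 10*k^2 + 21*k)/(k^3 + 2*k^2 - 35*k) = (k^2 - 10*k + 21)/(k^2 + 2*k - 35)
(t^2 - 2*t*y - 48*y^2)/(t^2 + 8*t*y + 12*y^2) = (t - 8*y)/(t + 2*y)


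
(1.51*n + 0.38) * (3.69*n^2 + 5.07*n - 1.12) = 5.5719*n^3 + 9.0579*n^2 + 0.2354*n - 0.4256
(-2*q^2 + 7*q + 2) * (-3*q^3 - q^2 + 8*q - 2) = 6*q^5 - 19*q^4 - 29*q^3 + 58*q^2 + 2*q - 4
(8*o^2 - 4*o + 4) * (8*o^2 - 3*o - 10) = 64*o^4 - 56*o^3 - 36*o^2 + 28*o - 40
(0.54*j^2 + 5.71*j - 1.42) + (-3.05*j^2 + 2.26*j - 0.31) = -2.51*j^2 + 7.97*j - 1.73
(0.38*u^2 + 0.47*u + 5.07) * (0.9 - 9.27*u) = -3.5226*u^3 - 4.0149*u^2 - 46.5759*u + 4.563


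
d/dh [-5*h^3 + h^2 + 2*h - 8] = -15*h^2 + 2*h + 2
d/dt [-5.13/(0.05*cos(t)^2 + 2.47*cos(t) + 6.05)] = -(0.513*cos(t) + 12.6711)*sin(t)/(0.05*cos(t)^2 + 2.47*cos(t) + 6.05)^2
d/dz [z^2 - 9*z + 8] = 2*z - 9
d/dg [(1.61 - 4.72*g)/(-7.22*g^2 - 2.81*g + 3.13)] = (-34.0784*g^2 + 23.2484*g - 10.2495)/(52.1284*g^4 + 40.5764*g^3 - 37.3011*g^2 - 17.5906*g + 9.7969)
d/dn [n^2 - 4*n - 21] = 2*n - 4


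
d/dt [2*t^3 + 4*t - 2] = 6*t^2 + 4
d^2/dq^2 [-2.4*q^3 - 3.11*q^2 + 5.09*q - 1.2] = -14.4*q - 6.22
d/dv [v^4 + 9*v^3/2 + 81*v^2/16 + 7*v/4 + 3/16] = 4*v^3 + 27*v^2/2 + 81*v/8 + 7/4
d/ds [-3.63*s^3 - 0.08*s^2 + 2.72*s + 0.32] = -10.89*s^2 - 0.16*s + 2.72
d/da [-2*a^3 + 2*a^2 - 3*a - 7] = -6*a^2 + 4*a - 3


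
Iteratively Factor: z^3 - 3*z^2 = (z)*(z^2 - 3*z) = z^2*(z - 3)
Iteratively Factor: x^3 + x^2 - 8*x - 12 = (x + 2)*(x^2 - x - 6) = (x + 2)^2*(x - 3)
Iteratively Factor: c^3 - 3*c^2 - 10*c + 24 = (c + 3)*(c^2 - 6*c + 8) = (c - 4)*(c + 3)*(c - 2)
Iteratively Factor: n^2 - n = (n)*(n - 1)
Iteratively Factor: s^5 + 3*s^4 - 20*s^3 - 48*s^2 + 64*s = (s + 4)*(s^4 - s^3 - 16*s^2 + 16*s) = (s - 1)*(s + 4)*(s^3 - 16*s) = (s - 1)*(s + 4)^2*(s^2 - 4*s) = s*(s - 1)*(s + 4)^2*(s - 4)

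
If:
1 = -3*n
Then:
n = -1/3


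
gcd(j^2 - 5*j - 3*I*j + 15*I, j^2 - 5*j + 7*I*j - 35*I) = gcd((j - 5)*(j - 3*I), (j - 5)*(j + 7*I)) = j - 5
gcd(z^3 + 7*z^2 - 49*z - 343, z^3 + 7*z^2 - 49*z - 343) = z^3 + 7*z^2 - 49*z - 343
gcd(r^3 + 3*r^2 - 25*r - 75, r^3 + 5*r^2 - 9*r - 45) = r^2 + 8*r + 15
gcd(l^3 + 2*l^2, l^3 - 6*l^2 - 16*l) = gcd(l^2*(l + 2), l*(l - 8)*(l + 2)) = l^2 + 2*l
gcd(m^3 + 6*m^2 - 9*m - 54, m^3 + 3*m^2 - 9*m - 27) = m^2 - 9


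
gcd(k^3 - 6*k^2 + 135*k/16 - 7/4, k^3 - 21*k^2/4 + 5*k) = k - 4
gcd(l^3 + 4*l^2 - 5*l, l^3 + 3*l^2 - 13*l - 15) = l + 5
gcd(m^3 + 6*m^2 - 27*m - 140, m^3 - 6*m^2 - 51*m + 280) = m^2 + 2*m - 35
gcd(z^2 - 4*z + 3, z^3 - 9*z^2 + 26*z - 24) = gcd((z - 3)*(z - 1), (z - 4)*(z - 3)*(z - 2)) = z - 3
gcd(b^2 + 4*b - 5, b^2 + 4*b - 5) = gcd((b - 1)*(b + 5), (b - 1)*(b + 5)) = b^2 + 4*b - 5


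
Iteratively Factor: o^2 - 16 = (o - 4)*(o + 4)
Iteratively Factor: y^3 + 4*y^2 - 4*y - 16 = (y - 2)*(y^2 + 6*y + 8) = (y - 2)*(y + 2)*(y + 4)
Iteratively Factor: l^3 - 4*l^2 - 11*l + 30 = (l - 5)*(l^2 + l - 6) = (l - 5)*(l - 2)*(l + 3)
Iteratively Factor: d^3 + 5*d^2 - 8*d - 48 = (d + 4)*(d^2 + d - 12) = (d + 4)^2*(d - 3)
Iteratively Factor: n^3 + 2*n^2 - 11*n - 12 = (n - 3)*(n^2 + 5*n + 4) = (n - 3)*(n + 4)*(n + 1)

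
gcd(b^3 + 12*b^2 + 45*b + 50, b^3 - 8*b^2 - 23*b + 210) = b + 5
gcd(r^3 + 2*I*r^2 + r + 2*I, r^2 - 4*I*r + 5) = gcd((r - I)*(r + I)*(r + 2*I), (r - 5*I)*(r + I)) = r + I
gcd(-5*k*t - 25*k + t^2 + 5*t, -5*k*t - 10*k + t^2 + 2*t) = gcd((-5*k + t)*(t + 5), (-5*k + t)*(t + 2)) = -5*k + t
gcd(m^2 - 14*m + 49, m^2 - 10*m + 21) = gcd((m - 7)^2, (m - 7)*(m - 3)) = m - 7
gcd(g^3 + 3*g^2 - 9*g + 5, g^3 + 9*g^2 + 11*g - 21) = g - 1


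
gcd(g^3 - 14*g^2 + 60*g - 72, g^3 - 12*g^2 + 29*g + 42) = g - 6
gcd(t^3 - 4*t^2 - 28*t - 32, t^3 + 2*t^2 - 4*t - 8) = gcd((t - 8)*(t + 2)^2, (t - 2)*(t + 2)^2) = t^2 + 4*t + 4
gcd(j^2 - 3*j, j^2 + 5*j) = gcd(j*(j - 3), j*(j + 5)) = j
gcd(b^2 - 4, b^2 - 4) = b^2 - 4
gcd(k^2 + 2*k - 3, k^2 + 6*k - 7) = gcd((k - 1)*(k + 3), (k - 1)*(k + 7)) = k - 1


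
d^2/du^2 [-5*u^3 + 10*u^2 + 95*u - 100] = 20 - 30*u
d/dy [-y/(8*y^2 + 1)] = (8*y^2 - 1)/(8*y^2 + 1)^2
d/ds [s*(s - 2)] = 2*s - 2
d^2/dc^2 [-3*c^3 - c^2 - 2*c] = -18*c - 2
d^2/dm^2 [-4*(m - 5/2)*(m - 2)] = -8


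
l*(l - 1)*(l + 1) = l^3 - l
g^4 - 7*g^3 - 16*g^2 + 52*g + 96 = (g - 8)*(g - 3)*(g + 2)^2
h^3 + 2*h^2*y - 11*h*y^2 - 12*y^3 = (h - 3*y)*(h + y)*(h + 4*y)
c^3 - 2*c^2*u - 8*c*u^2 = c*(c - 4*u)*(c + 2*u)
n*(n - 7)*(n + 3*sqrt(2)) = n^3 - 7*n^2 + 3*sqrt(2)*n^2 - 21*sqrt(2)*n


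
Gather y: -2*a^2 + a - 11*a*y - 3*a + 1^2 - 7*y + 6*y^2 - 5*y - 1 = -2*a^2 - 2*a + 6*y^2 + y*(-11*a - 12)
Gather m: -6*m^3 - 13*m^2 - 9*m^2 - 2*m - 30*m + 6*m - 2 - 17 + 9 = -6*m^3 - 22*m^2 - 26*m - 10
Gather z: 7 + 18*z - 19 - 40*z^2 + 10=-40*z^2 + 18*z - 2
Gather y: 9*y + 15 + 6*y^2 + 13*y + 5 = 6*y^2 + 22*y + 20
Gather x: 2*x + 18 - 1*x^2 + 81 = -x^2 + 2*x + 99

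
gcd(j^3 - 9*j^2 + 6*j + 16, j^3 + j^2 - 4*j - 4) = j^2 - j - 2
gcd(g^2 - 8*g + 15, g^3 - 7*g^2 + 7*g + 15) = g^2 - 8*g + 15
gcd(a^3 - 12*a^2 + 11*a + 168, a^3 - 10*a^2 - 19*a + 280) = a^2 - 15*a + 56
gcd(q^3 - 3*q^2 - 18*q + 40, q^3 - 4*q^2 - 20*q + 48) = q^2 + 2*q - 8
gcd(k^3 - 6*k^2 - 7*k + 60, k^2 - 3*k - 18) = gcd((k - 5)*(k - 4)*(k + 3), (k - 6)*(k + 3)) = k + 3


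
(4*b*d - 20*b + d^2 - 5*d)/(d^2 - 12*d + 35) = (4*b + d)/(d - 7)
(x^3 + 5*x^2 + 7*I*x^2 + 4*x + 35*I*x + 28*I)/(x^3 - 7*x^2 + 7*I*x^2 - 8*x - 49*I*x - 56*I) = (x + 4)/(x - 8)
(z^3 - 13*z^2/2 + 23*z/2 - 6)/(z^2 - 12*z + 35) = (2*z^3 - 13*z^2 + 23*z - 12)/(2*(z^2 - 12*z + 35))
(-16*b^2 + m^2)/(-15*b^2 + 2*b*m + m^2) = (-16*b^2 + m^2)/(-15*b^2 + 2*b*m + m^2)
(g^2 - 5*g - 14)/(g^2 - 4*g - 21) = (g + 2)/(g + 3)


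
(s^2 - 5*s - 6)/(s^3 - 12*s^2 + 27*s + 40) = (s - 6)/(s^2 - 13*s + 40)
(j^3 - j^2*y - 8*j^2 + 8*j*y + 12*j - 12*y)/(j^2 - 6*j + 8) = (j^2 - j*y - 6*j + 6*y)/(j - 4)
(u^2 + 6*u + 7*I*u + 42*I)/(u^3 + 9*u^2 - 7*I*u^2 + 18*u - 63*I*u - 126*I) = (u + 7*I)/(u^2 + u*(3 - 7*I) - 21*I)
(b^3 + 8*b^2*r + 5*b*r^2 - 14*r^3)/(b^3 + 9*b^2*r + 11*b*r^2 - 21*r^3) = (b + 2*r)/(b + 3*r)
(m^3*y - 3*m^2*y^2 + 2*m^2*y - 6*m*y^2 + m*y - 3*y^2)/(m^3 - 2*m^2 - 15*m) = y*(-m^3 + 3*m^2*y - 2*m^2 + 6*m*y - m + 3*y)/(m*(-m^2 + 2*m + 15))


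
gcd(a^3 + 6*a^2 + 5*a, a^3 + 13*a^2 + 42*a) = a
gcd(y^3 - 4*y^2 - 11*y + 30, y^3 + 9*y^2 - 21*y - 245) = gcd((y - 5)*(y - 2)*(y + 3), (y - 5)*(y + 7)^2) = y - 5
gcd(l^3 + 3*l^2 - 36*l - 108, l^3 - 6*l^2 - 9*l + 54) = l^2 - 3*l - 18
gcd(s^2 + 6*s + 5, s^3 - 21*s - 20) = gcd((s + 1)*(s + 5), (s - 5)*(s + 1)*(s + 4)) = s + 1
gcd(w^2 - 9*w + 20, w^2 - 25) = w - 5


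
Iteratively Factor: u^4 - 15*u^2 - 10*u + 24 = (u - 1)*(u^3 + u^2 - 14*u - 24) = (u - 4)*(u - 1)*(u^2 + 5*u + 6) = (u - 4)*(u - 1)*(u + 2)*(u + 3)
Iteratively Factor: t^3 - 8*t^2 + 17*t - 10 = (t - 2)*(t^2 - 6*t + 5) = (t - 2)*(t - 1)*(t - 5)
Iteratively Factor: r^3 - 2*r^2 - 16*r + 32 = (r - 4)*(r^2 + 2*r - 8) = (r - 4)*(r - 2)*(r + 4)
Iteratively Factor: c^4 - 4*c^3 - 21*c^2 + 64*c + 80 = (c + 4)*(c^3 - 8*c^2 + 11*c + 20) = (c - 4)*(c + 4)*(c^2 - 4*c - 5) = (c - 4)*(c + 1)*(c + 4)*(c - 5)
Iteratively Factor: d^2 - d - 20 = (d - 5)*(d + 4)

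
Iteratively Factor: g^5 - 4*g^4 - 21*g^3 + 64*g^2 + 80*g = (g)*(g^4 - 4*g^3 - 21*g^2 + 64*g + 80) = g*(g - 4)*(g^3 - 21*g - 20) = g*(g - 4)*(g + 4)*(g^2 - 4*g - 5) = g*(g - 4)*(g + 1)*(g + 4)*(g - 5)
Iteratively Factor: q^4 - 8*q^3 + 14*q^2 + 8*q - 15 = (q - 5)*(q^3 - 3*q^2 - q + 3) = (q - 5)*(q - 1)*(q^2 - 2*q - 3) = (q - 5)*(q - 1)*(q + 1)*(q - 3)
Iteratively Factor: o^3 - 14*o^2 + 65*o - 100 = (o - 5)*(o^2 - 9*o + 20) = (o - 5)*(o - 4)*(o - 5)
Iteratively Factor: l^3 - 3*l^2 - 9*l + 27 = (l - 3)*(l^2 - 9) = (l - 3)*(l + 3)*(l - 3)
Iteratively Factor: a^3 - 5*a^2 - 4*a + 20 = (a - 2)*(a^2 - 3*a - 10) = (a - 5)*(a - 2)*(a + 2)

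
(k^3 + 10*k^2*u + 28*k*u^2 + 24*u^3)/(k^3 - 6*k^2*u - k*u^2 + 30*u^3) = (k^2 + 8*k*u + 12*u^2)/(k^2 - 8*k*u + 15*u^2)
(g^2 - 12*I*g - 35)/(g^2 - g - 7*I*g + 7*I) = (g - 5*I)/(g - 1)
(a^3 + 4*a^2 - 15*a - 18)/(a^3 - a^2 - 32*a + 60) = (a^2 - 2*a - 3)/(a^2 - 7*a + 10)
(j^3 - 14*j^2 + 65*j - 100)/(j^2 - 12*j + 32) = (j^2 - 10*j + 25)/(j - 8)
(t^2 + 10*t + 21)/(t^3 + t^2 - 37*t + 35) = (t + 3)/(t^2 - 6*t + 5)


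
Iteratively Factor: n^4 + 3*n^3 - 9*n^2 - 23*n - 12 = (n - 3)*(n^3 + 6*n^2 + 9*n + 4) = (n - 3)*(n + 4)*(n^2 + 2*n + 1) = (n - 3)*(n + 1)*(n + 4)*(n + 1)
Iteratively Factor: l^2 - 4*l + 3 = (l - 1)*(l - 3)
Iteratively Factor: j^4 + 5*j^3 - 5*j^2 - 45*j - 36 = (j - 3)*(j^3 + 8*j^2 + 19*j + 12) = (j - 3)*(j + 4)*(j^2 + 4*j + 3) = (j - 3)*(j + 3)*(j + 4)*(j + 1)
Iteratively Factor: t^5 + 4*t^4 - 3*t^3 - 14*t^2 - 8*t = (t + 1)*(t^4 + 3*t^3 - 6*t^2 - 8*t) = (t + 1)^2*(t^3 + 2*t^2 - 8*t) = (t - 2)*(t + 1)^2*(t^2 + 4*t) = t*(t - 2)*(t + 1)^2*(t + 4)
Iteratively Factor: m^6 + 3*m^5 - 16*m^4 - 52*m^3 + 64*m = (m + 2)*(m^5 + m^4 - 18*m^3 - 16*m^2 + 32*m) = (m - 1)*(m + 2)*(m^4 + 2*m^3 - 16*m^2 - 32*m) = m*(m - 1)*(m + 2)*(m^3 + 2*m^2 - 16*m - 32) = m*(m - 1)*(m + 2)^2*(m^2 - 16) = m*(m - 1)*(m + 2)^2*(m + 4)*(m - 4)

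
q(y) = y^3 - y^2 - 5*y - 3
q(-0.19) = -2.09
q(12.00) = 1521.00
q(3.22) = 3.92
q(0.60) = -6.14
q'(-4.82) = 74.34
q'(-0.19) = -4.51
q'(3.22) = 19.67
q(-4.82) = -114.11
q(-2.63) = -14.96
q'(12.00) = 403.00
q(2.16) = -8.39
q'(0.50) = -5.25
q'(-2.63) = 21.01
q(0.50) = -5.62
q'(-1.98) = 10.72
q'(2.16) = 4.68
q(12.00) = 1521.00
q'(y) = 3*y^2 - 2*y - 5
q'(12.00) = 403.00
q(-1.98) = -4.78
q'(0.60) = -5.12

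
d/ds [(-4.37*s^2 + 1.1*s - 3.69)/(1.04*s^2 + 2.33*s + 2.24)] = (-11.3261*s^2 - 11.9024*s + 11.0617)/(1.0816*s^4 + 4.8464*s^3 + 10.0881*s^2 + 10.4384*s + 5.0176)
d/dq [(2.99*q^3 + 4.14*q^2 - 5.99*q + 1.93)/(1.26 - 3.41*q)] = (-20.3918*q^3 - 2.8152*q^2 + 10.4328*q - 0.966100000000001)/(11.6281*q^2 - 8.5932*q + 1.5876)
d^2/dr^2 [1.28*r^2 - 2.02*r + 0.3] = 2.56000000000000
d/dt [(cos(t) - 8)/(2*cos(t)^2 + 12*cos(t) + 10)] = (cos(t)^2 - 16*cos(t) - 53)*sin(t)/(2*(cos(t)^2 + 6*cos(t) + 5)^2)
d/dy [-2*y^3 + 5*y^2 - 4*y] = -6*y^2 + 10*y - 4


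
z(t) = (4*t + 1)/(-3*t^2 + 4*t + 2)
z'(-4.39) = 0.04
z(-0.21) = 0.16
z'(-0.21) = 3.10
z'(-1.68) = 0.16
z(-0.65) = 0.86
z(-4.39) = 0.23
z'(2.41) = 2.63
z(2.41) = -1.84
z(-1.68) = 0.43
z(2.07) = -3.60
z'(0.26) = 0.79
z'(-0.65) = 1.48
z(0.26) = 0.72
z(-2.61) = 0.33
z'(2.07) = 10.23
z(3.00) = -1.00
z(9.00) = -0.18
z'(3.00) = 0.77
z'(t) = (4*t + 1)*(6*t - 4)/(-3*t^2 + 4*t + 2)^2 + 4/(-3*t^2 + 4*t + 2)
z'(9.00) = 0.02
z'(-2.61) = 0.08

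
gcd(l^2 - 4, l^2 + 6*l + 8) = l + 2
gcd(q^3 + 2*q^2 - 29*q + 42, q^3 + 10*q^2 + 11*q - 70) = q^2 + 5*q - 14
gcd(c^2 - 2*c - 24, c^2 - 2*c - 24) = c^2 - 2*c - 24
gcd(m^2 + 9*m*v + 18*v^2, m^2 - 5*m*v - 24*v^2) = m + 3*v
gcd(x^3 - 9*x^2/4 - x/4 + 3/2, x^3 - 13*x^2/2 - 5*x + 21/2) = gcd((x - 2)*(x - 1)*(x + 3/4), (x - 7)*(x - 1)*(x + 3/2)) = x - 1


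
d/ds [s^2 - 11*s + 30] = 2*s - 11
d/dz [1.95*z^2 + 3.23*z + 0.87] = 3.9*z + 3.23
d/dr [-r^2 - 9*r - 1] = -2*r - 9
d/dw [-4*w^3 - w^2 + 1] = 2*w*(-6*w - 1)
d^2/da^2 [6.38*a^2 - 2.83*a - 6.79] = 12.7600000000000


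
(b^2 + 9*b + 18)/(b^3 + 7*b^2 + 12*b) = (b + 6)/(b*(b + 4))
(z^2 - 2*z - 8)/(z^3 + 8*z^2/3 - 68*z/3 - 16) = 3*(z + 2)/(3*z^2 + 20*z + 12)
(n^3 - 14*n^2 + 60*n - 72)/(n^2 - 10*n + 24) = (n^2 - 8*n + 12)/(n - 4)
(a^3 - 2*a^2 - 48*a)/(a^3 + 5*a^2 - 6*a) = (a - 8)/(a - 1)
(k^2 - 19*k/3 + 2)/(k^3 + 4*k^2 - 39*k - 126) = (k - 1/3)/(k^2 + 10*k + 21)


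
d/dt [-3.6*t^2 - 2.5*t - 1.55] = -7.2*t - 2.5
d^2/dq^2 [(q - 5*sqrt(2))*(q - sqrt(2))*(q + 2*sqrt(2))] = 6*q - 8*sqrt(2)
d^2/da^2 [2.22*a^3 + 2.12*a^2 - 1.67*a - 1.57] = 13.32*a + 4.24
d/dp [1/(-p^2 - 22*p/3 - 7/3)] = 6*(3*p + 11)/(3*p^2 + 22*p + 7)^2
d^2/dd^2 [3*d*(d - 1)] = 6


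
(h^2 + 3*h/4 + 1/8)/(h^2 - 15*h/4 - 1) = (h + 1/2)/(h - 4)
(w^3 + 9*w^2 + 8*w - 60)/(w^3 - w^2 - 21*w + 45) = (w^2 + 4*w - 12)/(w^2 - 6*w + 9)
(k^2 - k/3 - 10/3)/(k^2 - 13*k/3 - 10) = (k - 2)/(k - 6)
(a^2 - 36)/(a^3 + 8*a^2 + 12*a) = (a - 6)/(a*(a + 2))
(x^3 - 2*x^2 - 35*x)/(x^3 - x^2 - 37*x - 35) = x/(x + 1)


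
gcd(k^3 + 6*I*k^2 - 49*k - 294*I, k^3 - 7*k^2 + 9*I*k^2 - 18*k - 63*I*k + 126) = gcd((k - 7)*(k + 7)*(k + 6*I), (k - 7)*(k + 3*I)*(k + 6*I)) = k^2 + k*(-7 + 6*I) - 42*I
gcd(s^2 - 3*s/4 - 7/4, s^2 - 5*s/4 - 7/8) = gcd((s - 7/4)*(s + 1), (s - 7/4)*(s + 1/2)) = s - 7/4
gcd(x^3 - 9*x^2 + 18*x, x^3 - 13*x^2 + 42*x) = x^2 - 6*x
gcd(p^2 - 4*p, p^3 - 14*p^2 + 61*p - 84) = p - 4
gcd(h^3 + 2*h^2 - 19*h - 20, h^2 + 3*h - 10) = h + 5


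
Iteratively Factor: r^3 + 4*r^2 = (r)*(r^2 + 4*r) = r^2*(r + 4)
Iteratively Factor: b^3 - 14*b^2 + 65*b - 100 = (b - 5)*(b^2 - 9*b + 20) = (b - 5)^2*(b - 4)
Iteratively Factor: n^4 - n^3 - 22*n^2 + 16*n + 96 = (n - 4)*(n^3 + 3*n^2 - 10*n - 24) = (n - 4)*(n - 3)*(n^2 + 6*n + 8) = (n - 4)*(n - 3)*(n + 4)*(n + 2)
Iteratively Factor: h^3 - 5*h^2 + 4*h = (h)*(h^2 - 5*h + 4) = h*(h - 4)*(h - 1)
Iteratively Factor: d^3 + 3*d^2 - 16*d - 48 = (d + 4)*(d^2 - d - 12) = (d - 4)*(d + 4)*(d + 3)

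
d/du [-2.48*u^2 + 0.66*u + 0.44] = 0.66 - 4.96*u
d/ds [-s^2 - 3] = -2*s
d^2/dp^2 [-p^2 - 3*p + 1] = -2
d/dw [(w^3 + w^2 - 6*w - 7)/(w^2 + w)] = (w^4 + 2*w^3 + 7*w^2 + 14*w + 7)/(w^2*(w^2 + 2*w + 1))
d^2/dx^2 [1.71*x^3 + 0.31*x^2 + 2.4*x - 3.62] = 10.26*x + 0.62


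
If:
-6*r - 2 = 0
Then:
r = -1/3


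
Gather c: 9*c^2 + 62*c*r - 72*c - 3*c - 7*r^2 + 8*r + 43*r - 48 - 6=9*c^2 + c*(62*r - 75) - 7*r^2 + 51*r - 54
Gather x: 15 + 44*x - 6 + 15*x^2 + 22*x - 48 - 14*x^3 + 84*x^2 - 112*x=-14*x^3 + 99*x^2 - 46*x - 39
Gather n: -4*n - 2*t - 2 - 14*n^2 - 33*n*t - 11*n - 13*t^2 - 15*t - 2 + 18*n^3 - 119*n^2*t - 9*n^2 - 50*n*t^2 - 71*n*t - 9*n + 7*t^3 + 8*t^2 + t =18*n^3 + n^2*(-119*t - 23) + n*(-50*t^2 - 104*t - 24) + 7*t^3 - 5*t^2 - 16*t - 4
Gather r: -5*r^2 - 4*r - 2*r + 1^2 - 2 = -5*r^2 - 6*r - 1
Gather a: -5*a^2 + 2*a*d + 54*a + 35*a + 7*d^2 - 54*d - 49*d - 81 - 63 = -5*a^2 + a*(2*d + 89) + 7*d^2 - 103*d - 144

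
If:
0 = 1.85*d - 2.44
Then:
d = 1.32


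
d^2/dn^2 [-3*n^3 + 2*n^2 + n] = 4 - 18*n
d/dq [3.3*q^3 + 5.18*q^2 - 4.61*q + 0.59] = 9.9*q^2 + 10.36*q - 4.61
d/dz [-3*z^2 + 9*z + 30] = 9 - 6*z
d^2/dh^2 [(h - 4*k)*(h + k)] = 2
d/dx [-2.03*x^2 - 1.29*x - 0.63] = -4.06*x - 1.29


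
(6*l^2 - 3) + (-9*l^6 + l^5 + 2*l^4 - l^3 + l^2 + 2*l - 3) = -9*l^6 + l^5 + 2*l^4 - l^3 + 7*l^2 + 2*l - 6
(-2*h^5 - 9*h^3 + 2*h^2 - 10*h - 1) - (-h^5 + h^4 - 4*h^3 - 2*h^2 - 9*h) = -h^5 - h^4 - 5*h^3 + 4*h^2 - h - 1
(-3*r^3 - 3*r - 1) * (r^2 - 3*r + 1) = -3*r^5 + 9*r^4 - 6*r^3 + 8*r^2 - 1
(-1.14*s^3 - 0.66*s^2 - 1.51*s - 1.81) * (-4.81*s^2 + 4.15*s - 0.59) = 5.4834*s^5 - 1.5564*s^4 + 5.1967*s^3 + 2.829*s^2 - 6.6206*s + 1.0679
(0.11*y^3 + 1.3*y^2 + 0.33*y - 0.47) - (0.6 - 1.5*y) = 0.11*y^3 + 1.3*y^2 + 1.83*y - 1.07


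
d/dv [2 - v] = -1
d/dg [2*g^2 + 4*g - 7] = 4*g + 4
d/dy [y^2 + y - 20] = 2*y + 1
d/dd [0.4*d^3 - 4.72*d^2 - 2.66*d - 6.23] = 1.2*d^2 - 9.44*d - 2.66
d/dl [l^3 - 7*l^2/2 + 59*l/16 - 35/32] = 3*l^2 - 7*l + 59/16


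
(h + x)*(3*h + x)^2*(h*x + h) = 9*h^4*x + 9*h^4 + 15*h^3*x^2 + 15*h^3*x + 7*h^2*x^3 + 7*h^2*x^2 + h*x^4 + h*x^3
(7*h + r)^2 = 49*h^2 + 14*h*r + r^2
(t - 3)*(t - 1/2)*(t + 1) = t^3 - 5*t^2/2 - 2*t + 3/2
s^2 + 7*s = s*(s + 7)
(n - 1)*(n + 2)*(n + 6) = n^3 + 7*n^2 + 4*n - 12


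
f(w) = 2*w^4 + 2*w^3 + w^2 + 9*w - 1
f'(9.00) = 6345.00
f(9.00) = 14741.00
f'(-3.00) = -159.00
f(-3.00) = 89.00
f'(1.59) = 59.51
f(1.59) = 36.66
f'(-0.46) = 8.57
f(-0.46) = -5.03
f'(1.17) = 32.37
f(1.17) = 17.85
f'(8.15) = 4754.58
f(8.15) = 10045.36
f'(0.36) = 10.87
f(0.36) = 2.50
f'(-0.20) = 8.78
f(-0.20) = -2.77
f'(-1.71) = -16.88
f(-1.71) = -6.37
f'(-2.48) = -81.08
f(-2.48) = 27.98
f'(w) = 8*w^3 + 6*w^2 + 2*w + 9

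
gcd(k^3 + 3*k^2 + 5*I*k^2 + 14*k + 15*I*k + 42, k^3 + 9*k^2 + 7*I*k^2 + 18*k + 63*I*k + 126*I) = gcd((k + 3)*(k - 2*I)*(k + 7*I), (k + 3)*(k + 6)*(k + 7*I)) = k^2 + k*(3 + 7*I) + 21*I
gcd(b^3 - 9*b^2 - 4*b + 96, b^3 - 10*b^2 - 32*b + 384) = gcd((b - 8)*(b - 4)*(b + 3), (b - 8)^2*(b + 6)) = b - 8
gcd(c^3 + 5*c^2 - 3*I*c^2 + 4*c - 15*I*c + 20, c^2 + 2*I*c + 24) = c - 4*I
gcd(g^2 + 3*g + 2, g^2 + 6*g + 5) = g + 1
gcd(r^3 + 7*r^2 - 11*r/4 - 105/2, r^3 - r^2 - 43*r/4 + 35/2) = r^2 + r - 35/4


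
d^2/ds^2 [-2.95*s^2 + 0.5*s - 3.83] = -5.90000000000000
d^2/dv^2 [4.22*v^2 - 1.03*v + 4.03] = 8.44000000000000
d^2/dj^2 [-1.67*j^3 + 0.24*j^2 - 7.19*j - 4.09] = 0.48 - 10.02*j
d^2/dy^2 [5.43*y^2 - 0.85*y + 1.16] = 10.8600000000000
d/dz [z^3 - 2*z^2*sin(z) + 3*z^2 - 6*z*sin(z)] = -2*z^2*cos(z) + 3*z^2 - 4*z*sin(z) - 6*z*cos(z) + 6*z - 6*sin(z)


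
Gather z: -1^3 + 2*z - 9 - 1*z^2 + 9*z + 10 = -z^2 + 11*z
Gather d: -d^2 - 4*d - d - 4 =-d^2 - 5*d - 4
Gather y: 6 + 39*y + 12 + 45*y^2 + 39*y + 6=45*y^2 + 78*y + 24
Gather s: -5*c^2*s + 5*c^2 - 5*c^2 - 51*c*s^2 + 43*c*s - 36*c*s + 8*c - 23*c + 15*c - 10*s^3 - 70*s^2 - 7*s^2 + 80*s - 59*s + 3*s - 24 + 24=-10*s^3 + s^2*(-51*c - 77) + s*(-5*c^2 + 7*c + 24)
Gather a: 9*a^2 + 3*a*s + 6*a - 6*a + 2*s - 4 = 9*a^2 + 3*a*s + 2*s - 4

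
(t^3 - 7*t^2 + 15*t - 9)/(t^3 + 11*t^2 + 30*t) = (t^3 - 7*t^2 + 15*t - 9)/(t*(t^2 + 11*t + 30))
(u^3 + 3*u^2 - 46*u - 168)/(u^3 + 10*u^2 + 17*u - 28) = (u^2 - u - 42)/(u^2 + 6*u - 7)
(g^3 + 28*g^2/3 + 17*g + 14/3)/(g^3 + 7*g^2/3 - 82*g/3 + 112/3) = (3*g^2 + 7*g + 2)/(3*g^2 - 14*g + 16)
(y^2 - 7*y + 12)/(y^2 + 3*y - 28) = (y - 3)/(y + 7)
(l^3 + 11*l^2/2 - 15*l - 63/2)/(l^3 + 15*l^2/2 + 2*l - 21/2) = (l - 3)/(l - 1)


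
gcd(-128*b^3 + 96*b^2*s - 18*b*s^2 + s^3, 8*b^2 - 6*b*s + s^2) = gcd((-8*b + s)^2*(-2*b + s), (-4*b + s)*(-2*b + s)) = -2*b + s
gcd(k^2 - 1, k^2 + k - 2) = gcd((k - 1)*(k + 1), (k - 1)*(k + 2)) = k - 1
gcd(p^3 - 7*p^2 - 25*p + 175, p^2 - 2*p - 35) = p^2 - 2*p - 35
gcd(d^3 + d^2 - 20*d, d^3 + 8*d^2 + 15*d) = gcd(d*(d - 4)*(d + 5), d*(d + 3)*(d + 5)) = d^2 + 5*d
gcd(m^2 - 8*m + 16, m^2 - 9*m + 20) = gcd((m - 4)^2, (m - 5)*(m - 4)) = m - 4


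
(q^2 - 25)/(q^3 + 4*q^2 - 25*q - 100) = 1/(q + 4)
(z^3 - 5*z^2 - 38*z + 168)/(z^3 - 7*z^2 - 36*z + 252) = (z - 4)/(z - 6)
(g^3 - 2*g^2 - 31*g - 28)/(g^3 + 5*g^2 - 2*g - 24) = (g^2 - 6*g - 7)/(g^2 + g - 6)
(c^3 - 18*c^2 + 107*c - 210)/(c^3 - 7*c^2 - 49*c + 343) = (c^2 - 11*c + 30)/(c^2 - 49)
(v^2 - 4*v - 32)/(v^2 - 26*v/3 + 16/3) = 3*(v + 4)/(3*v - 2)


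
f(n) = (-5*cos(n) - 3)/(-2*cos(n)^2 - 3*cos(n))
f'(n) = (-4*sin(n)*cos(n) - 3*sin(n))*(-5*cos(n) - 3)/(-2*cos(n)^2 - 3*cos(n))^2 + 5*sin(n)/(-2*cos(n)^2 - 3*cos(n)) = (10*sin(n) + 9*sin(n)/cos(n)^2 + 12*tan(n))/(2*cos(n) + 3)^2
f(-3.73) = 1.04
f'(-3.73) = 2.67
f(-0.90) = 2.32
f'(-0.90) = -2.29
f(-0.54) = 1.80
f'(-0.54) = -0.84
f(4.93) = 5.51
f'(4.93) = -21.45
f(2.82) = 1.67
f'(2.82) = 1.91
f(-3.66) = 1.22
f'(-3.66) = 2.52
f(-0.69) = 1.96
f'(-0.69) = -1.26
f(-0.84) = 2.19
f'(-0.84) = -1.91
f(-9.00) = 1.45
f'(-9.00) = -2.28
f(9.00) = 1.45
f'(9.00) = 2.28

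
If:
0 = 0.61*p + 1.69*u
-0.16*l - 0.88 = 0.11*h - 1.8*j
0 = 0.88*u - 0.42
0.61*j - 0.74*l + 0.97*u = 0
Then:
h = 18.3964232488823*l - 20.4190489093619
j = 1.21311475409836*l - 0.758941877794337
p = -1.32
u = 0.48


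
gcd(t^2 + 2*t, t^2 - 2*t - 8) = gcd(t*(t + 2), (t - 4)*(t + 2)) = t + 2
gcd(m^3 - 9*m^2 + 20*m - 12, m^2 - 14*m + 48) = m - 6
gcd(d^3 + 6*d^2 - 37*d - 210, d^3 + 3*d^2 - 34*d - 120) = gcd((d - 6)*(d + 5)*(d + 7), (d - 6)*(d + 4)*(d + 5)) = d^2 - d - 30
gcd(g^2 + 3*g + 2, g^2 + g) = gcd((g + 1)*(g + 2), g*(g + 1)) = g + 1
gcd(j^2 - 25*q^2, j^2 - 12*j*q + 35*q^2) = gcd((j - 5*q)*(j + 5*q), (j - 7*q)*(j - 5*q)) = -j + 5*q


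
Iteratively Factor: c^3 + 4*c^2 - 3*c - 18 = (c - 2)*(c^2 + 6*c + 9) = (c - 2)*(c + 3)*(c + 3)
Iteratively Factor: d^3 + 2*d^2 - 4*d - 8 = (d - 2)*(d^2 + 4*d + 4) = (d - 2)*(d + 2)*(d + 2)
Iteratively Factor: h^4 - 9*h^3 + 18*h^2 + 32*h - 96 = (h - 4)*(h^3 - 5*h^2 - 2*h + 24) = (h - 4)*(h - 3)*(h^2 - 2*h - 8) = (h - 4)*(h - 3)*(h + 2)*(h - 4)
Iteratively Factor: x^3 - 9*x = (x + 3)*(x^2 - 3*x) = x*(x + 3)*(x - 3)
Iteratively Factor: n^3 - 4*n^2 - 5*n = (n)*(n^2 - 4*n - 5) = n*(n - 5)*(n + 1)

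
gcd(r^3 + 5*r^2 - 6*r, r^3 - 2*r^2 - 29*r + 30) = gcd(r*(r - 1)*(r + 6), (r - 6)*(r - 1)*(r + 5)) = r - 1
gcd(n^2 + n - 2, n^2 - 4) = n + 2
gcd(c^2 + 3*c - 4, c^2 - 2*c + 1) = c - 1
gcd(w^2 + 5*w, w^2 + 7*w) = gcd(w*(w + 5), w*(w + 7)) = w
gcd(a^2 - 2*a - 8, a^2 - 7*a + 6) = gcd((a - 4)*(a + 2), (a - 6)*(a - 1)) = 1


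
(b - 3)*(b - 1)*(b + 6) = b^3 + 2*b^2 - 21*b + 18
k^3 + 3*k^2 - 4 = (k - 1)*(k + 2)^2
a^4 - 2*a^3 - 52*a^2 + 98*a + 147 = (a - 7)*(a - 3)*(a + 1)*(a + 7)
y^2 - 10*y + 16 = (y - 8)*(y - 2)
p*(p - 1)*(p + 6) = p^3 + 5*p^2 - 6*p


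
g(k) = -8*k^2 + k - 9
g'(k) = 1 - 16*k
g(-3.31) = -99.96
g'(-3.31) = 53.96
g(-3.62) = -117.46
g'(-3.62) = 58.92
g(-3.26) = -97.28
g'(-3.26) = 53.16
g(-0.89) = -16.23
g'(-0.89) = 15.24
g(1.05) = -16.77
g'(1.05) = -15.80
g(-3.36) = -102.68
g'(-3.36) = 54.76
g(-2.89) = -78.71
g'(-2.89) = 47.24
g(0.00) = -9.00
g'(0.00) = 1.00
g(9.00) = -648.00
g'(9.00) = -143.00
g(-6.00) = -303.00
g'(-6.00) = 97.00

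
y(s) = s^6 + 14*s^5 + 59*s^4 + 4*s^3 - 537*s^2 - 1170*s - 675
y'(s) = 6*s^5 + 70*s^4 + 236*s^3 + 12*s^2 - 1074*s - 1170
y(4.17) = 26148.90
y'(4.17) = 40404.41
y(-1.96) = 47.60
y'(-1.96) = 63.67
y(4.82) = 62464.15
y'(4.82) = 73750.95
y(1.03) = -2361.60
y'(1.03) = -1919.86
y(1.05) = -2399.99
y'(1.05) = -1918.53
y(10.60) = 3968246.07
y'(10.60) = 1956542.91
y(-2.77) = 2.69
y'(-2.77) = 23.79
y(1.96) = -3668.66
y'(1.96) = -245.37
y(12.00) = 7607925.00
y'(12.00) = 3339990.00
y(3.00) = 0.00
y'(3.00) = 9216.00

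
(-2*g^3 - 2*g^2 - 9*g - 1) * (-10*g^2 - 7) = 20*g^5 + 20*g^4 + 104*g^3 + 24*g^2 + 63*g + 7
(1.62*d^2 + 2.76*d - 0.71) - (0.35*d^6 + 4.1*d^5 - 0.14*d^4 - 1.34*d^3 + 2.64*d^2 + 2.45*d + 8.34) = -0.35*d^6 - 4.1*d^5 + 0.14*d^4 + 1.34*d^3 - 1.02*d^2 + 0.31*d - 9.05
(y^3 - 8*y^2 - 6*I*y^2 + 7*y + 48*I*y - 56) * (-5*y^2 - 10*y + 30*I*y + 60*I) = -5*y^5 + 30*y^4 + 60*I*y^4 + 225*y^3 - 360*I*y^3 - 870*y^2 - 750*I*y^2 - 2320*y - 1260*I*y - 3360*I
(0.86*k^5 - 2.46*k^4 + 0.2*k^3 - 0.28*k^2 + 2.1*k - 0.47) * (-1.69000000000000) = -1.4534*k^5 + 4.1574*k^4 - 0.338*k^3 + 0.4732*k^2 - 3.549*k + 0.7943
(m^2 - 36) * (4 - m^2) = -m^4 + 40*m^2 - 144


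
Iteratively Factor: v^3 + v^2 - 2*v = (v + 2)*(v^2 - v) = v*(v + 2)*(v - 1)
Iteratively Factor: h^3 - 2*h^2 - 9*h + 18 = (h + 3)*(h^2 - 5*h + 6) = (h - 3)*(h + 3)*(h - 2)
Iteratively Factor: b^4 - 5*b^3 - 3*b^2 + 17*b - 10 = (b - 1)*(b^3 - 4*b^2 - 7*b + 10) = (b - 5)*(b - 1)*(b^2 + b - 2) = (b - 5)*(b - 1)*(b + 2)*(b - 1)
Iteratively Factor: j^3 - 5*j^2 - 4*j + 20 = (j - 5)*(j^2 - 4) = (j - 5)*(j + 2)*(j - 2)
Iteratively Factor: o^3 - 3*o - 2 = (o + 1)*(o^2 - o - 2) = (o - 2)*(o + 1)*(o + 1)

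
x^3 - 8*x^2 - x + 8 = (x - 8)*(x - 1)*(x + 1)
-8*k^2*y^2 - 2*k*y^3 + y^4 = y^2*(-4*k + y)*(2*k + y)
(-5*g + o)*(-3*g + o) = 15*g^2 - 8*g*o + o^2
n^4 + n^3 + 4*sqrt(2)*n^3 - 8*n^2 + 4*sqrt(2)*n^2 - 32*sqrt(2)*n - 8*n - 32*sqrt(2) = (n + 1)*(n - 2*sqrt(2))*(n + 2*sqrt(2))*(n + 4*sqrt(2))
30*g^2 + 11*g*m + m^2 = (5*g + m)*(6*g + m)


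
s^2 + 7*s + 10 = (s + 2)*(s + 5)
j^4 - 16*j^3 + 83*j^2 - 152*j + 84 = (j - 7)*(j - 6)*(j - 2)*(j - 1)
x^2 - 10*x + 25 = (x - 5)^2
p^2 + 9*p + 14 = (p + 2)*(p + 7)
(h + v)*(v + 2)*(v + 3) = h*v^2 + 5*h*v + 6*h + v^3 + 5*v^2 + 6*v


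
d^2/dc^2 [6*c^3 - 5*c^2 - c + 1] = 36*c - 10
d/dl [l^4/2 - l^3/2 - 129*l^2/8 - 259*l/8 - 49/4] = 2*l^3 - 3*l^2/2 - 129*l/4 - 259/8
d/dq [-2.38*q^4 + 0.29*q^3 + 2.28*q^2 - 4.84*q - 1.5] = -9.52*q^3 + 0.87*q^2 + 4.56*q - 4.84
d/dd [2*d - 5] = 2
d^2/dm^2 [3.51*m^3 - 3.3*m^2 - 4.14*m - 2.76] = 21.06*m - 6.6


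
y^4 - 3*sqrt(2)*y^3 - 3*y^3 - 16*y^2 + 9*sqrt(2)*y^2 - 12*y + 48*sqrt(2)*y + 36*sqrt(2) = (y - 6)*(y + 1)*(y + 2)*(y - 3*sqrt(2))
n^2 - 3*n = n*(n - 3)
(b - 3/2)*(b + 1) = b^2 - b/2 - 3/2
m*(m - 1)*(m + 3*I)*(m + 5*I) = m^4 - m^3 + 8*I*m^3 - 15*m^2 - 8*I*m^2 + 15*m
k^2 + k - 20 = (k - 4)*(k + 5)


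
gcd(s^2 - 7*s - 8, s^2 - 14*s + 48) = s - 8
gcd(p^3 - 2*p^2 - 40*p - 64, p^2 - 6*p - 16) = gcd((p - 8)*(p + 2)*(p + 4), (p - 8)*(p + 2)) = p^2 - 6*p - 16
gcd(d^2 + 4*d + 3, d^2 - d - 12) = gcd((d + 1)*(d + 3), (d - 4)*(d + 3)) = d + 3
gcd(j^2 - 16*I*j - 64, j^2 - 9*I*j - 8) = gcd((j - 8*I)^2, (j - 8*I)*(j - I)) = j - 8*I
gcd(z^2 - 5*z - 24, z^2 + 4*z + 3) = z + 3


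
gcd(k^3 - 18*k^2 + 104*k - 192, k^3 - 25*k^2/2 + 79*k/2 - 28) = k - 8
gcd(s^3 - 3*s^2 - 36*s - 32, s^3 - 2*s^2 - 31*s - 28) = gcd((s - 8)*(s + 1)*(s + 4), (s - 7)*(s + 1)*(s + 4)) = s^2 + 5*s + 4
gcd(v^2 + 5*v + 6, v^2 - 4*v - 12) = v + 2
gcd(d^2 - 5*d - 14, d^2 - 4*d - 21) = d - 7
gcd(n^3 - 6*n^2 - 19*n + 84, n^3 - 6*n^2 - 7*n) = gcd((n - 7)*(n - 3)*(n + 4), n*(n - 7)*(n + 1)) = n - 7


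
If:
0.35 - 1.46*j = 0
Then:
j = 0.24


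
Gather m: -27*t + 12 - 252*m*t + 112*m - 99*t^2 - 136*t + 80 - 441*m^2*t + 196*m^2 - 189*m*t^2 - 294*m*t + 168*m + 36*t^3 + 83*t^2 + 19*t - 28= m^2*(196 - 441*t) + m*(-189*t^2 - 546*t + 280) + 36*t^3 - 16*t^2 - 144*t + 64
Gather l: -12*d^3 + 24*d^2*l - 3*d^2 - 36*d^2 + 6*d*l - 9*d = -12*d^3 - 39*d^2 - 9*d + l*(24*d^2 + 6*d)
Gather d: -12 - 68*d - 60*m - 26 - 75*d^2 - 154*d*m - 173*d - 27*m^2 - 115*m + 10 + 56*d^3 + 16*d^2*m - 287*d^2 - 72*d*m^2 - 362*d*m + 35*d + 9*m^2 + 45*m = 56*d^3 + d^2*(16*m - 362) + d*(-72*m^2 - 516*m - 206) - 18*m^2 - 130*m - 28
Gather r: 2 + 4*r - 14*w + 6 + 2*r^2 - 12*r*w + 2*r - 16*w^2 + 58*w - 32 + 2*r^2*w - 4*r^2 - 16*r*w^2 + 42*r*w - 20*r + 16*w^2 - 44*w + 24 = r^2*(2*w - 2) + r*(-16*w^2 + 30*w - 14)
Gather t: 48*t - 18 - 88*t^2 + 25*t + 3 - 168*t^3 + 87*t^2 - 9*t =-168*t^3 - t^2 + 64*t - 15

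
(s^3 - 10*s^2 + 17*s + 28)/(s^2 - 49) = (s^2 - 3*s - 4)/(s + 7)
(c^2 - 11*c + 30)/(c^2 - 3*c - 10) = (c - 6)/(c + 2)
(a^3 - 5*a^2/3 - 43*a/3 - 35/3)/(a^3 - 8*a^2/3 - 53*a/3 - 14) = (a - 5)/(a - 6)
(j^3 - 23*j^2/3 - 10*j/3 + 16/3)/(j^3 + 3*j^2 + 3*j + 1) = (3*j^2 - 26*j + 16)/(3*(j^2 + 2*j + 1))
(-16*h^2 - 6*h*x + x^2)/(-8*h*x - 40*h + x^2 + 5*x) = (2*h + x)/(x + 5)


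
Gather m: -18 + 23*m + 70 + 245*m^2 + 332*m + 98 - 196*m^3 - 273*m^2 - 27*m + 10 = -196*m^3 - 28*m^2 + 328*m + 160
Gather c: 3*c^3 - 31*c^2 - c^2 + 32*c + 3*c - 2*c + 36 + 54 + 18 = 3*c^3 - 32*c^2 + 33*c + 108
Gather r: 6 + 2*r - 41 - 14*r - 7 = -12*r - 42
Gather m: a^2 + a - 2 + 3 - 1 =a^2 + a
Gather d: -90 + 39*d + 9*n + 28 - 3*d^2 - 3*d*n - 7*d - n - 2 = -3*d^2 + d*(32 - 3*n) + 8*n - 64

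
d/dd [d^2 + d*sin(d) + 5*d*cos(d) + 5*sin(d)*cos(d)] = -5*d*sin(d) + d*cos(d) + 2*d + sin(d) + 5*cos(d) + 5*cos(2*d)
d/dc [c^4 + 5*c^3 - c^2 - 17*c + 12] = 4*c^3 + 15*c^2 - 2*c - 17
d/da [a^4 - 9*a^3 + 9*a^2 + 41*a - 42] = 4*a^3 - 27*a^2 + 18*a + 41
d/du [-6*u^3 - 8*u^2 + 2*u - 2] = -18*u^2 - 16*u + 2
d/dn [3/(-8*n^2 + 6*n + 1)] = 6*(8*n - 3)/(-8*n^2 + 6*n + 1)^2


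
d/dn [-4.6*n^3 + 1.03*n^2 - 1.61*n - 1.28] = -13.8*n^2 + 2.06*n - 1.61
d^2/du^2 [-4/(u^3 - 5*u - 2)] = 8*(3*u*(-u^3 + 5*u + 2) + (3*u^2 - 5)^2)/(-u^3 + 5*u + 2)^3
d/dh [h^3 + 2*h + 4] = 3*h^2 + 2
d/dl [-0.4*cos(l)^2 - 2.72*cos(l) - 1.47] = (0.8*cos(l) + 2.72)*sin(l)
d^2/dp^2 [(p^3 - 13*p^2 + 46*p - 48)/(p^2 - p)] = 4*(17*p^3 - 72*p^2 + 72*p - 24)/(p^3*(p^3 - 3*p^2 + 3*p - 1))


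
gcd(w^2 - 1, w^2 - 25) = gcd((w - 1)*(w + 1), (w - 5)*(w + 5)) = 1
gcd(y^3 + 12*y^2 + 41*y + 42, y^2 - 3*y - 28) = 1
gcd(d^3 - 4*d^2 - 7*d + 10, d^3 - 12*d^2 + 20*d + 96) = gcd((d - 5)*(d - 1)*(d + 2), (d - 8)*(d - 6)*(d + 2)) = d + 2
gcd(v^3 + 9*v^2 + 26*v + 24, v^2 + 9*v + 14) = v + 2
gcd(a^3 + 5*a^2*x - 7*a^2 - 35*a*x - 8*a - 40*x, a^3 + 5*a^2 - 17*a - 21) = a + 1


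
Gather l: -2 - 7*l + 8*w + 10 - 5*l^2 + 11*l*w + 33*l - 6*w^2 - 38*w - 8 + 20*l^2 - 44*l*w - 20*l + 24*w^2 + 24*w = 15*l^2 + l*(6 - 33*w) + 18*w^2 - 6*w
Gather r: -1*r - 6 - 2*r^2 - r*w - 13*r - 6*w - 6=-2*r^2 + r*(-w - 14) - 6*w - 12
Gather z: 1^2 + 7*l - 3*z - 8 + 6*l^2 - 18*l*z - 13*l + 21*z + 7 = 6*l^2 - 6*l + z*(18 - 18*l)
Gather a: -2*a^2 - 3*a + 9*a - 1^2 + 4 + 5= -2*a^2 + 6*a + 8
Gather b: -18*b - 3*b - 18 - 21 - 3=-21*b - 42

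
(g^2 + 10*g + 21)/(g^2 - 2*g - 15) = (g + 7)/(g - 5)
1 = 1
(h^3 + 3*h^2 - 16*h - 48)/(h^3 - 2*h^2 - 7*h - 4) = (h^2 + 7*h + 12)/(h^2 + 2*h + 1)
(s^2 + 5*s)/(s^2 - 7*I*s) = (s + 5)/(s - 7*I)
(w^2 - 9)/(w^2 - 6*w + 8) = (w^2 - 9)/(w^2 - 6*w + 8)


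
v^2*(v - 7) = v^3 - 7*v^2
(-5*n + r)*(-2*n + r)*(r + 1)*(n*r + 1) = 10*n^3*r^2 + 10*n^3*r - 7*n^2*r^3 - 7*n^2*r^2 + 10*n^2*r + 10*n^2 + n*r^4 + n*r^3 - 7*n*r^2 - 7*n*r + r^3 + r^2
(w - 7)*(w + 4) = w^2 - 3*w - 28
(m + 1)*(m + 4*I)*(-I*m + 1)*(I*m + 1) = m^4 + m^3 + 4*I*m^3 + m^2 + 4*I*m^2 + m + 4*I*m + 4*I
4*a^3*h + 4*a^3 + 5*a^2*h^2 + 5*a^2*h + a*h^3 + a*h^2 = (a + h)*(4*a + h)*(a*h + a)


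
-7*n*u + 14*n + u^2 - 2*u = (-7*n + u)*(u - 2)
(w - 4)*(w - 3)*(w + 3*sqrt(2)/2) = w^3 - 7*w^2 + 3*sqrt(2)*w^2/2 - 21*sqrt(2)*w/2 + 12*w + 18*sqrt(2)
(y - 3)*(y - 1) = y^2 - 4*y + 3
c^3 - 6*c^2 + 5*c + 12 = (c - 4)*(c - 3)*(c + 1)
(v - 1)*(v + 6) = v^2 + 5*v - 6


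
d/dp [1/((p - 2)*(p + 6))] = 2*(-p - 2)/(p^4 + 8*p^3 - 8*p^2 - 96*p + 144)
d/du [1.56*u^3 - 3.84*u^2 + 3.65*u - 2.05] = 4.68*u^2 - 7.68*u + 3.65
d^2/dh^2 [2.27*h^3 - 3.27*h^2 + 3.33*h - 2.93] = 13.62*h - 6.54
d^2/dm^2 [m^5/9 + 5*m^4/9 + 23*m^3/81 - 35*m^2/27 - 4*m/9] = 20*m^3/9 + 20*m^2/3 + 46*m/27 - 70/27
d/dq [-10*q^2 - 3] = -20*q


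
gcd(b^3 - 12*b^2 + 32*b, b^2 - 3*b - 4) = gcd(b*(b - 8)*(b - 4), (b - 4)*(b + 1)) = b - 4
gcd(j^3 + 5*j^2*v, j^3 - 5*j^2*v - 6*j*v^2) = j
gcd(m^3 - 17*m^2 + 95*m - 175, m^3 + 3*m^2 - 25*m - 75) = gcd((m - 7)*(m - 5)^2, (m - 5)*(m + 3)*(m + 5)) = m - 5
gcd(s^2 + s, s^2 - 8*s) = s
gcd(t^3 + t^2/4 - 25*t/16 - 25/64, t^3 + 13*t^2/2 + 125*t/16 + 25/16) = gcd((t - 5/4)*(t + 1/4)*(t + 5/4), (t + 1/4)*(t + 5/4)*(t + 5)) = t^2 + 3*t/2 + 5/16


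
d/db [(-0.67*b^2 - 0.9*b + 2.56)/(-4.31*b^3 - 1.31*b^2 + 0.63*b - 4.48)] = (-2.8877*b^4 - 7.758*b^3 + 31.4997*b^2 + 12.7104*b + 2.4192)/(18.5761*b^6 + 11.2922*b^5 - 3.7145*b^4 + 36.967*b^3 + 12.1345*b^2 - 5.6448*b + 20.0704)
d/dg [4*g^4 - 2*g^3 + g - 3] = 16*g^3 - 6*g^2 + 1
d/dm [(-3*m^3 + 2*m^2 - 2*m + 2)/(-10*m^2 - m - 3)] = (30*m^4 + 6*m^3 + 5*m^2 + 28*m + 8)/(100*m^4 + 20*m^3 + 61*m^2 + 6*m + 9)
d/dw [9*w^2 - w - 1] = 18*w - 1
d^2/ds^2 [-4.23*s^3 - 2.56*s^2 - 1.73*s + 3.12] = -25.38*s - 5.12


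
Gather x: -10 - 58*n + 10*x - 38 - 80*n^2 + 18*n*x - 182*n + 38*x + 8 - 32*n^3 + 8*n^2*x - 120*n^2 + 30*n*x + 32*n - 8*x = -32*n^3 - 200*n^2 - 208*n + x*(8*n^2 + 48*n + 40) - 40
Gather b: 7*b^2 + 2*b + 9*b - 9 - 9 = 7*b^2 + 11*b - 18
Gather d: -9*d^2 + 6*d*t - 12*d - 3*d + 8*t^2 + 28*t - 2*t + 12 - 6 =-9*d^2 + d*(6*t - 15) + 8*t^2 + 26*t + 6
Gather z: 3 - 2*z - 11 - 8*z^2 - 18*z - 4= -8*z^2 - 20*z - 12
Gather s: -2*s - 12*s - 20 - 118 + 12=-14*s - 126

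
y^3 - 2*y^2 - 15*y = y*(y - 5)*(y + 3)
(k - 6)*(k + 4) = k^2 - 2*k - 24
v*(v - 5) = v^2 - 5*v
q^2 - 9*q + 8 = (q - 8)*(q - 1)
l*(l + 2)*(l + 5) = l^3 + 7*l^2 + 10*l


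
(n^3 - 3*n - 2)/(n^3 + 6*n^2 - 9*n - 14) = (n + 1)/(n + 7)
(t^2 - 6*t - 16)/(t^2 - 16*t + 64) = (t + 2)/(t - 8)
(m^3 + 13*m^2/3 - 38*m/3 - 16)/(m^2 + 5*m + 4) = (m^2 + 10*m/3 - 16)/(m + 4)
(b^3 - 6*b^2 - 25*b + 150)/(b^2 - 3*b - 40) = (b^2 - 11*b + 30)/(b - 8)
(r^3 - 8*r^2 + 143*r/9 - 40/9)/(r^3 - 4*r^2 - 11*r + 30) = (r^2 - 3*r + 8/9)/(r^2 + r - 6)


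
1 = 1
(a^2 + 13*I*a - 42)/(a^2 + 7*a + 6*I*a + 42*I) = (a + 7*I)/(a + 7)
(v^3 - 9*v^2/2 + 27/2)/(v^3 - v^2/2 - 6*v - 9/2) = (v - 3)/(v + 1)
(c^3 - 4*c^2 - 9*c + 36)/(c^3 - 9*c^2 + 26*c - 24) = (c + 3)/(c - 2)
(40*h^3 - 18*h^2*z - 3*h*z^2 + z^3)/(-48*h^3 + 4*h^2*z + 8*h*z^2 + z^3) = (-5*h + z)/(6*h + z)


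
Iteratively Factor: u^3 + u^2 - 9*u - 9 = (u + 1)*(u^2 - 9) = (u + 1)*(u + 3)*(u - 3)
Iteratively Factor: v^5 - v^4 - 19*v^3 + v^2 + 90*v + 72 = (v + 1)*(v^4 - 2*v^3 - 17*v^2 + 18*v + 72) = (v - 4)*(v + 1)*(v^3 + 2*v^2 - 9*v - 18) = (v - 4)*(v + 1)*(v + 2)*(v^2 - 9) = (v - 4)*(v - 3)*(v + 1)*(v + 2)*(v + 3)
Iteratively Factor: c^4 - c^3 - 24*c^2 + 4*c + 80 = (c - 5)*(c^3 + 4*c^2 - 4*c - 16) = (c - 5)*(c + 4)*(c^2 - 4) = (c - 5)*(c - 2)*(c + 4)*(c + 2)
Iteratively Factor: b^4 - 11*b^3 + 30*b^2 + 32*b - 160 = (b + 2)*(b^3 - 13*b^2 + 56*b - 80) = (b - 5)*(b + 2)*(b^2 - 8*b + 16) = (b - 5)*(b - 4)*(b + 2)*(b - 4)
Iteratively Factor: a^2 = (a)*(a)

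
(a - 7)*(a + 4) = a^2 - 3*a - 28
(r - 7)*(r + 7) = r^2 - 49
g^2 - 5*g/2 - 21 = (g - 6)*(g + 7/2)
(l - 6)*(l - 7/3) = l^2 - 25*l/3 + 14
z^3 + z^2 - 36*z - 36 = (z - 6)*(z + 1)*(z + 6)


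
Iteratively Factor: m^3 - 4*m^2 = (m - 4)*(m^2) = m*(m - 4)*(m)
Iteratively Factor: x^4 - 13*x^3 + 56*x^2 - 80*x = (x - 4)*(x^3 - 9*x^2 + 20*x) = (x - 4)^2*(x^2 - 5*x) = (x - 5)*(x - 4)^2*(x)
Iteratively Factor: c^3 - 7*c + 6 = (c + 3)*(c^2 - 3*c + 2) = (c - 1)*(c + 3)*(c - 2)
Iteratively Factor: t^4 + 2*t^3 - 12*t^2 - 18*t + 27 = (t + 3)*(t^3 - t^2 - 9*t + 9) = (t - 3)*(t + 3)*(t^2 + 2*t - 3) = (t - 3)*(t - 1)*(t + 3)*(t + 3)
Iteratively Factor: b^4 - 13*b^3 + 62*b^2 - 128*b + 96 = (b - 4)*(b^3 - 9*b^2 + 26*b - 24) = (b - 4)^2*(b^2 - 5*b + 6) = (b - 4)^2*(b - 2)*(b - 3)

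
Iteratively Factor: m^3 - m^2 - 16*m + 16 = (m - 1)*(m^2 - 16) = (m - 4)*(m - 1)*(m + 4)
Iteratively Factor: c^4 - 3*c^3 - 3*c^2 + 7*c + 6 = (c - 2)*(c^3 - c^2 - 5*c - 3) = (c - 2)*(c + 1)*(c^2 - 2*c - 3) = (c - 3)*(c - 2)*(c + 1)*(c + 1)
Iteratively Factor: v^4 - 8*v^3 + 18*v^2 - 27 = (v + 1)*(v^3 - 9*v^2 + 27*v - 27) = (v - 3)*(v + 1)*(v^2 - 6*v + 9) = (v - 3)^2*(v + 1)*(v - 3)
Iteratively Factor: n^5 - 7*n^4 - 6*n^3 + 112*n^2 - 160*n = (n)*(n^4 - 7*n^3 - 6*n^2 + 112*n - 160) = n*(n - 2)*(n^3 - 5*n^2 - 16*n + 80) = n*(n - 4)*(n - 2)*(n^2 - n - 20) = n*(n - 4)*(n - 2)*(n + 4)*(n - 5)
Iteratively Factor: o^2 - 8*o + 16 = (o - 4)*(o - 4)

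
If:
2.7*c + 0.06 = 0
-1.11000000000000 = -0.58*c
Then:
No Solution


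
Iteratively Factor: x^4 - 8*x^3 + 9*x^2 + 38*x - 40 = (x - 4)*(x^3 - 4*x^2 - 7*x + 10) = (x - 5)*(x - 4)*(x^2 + x - 2) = (x - 5)*(x - 4)*(x + 2)*(x - 1)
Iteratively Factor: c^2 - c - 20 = (c + 4)*(c - 5)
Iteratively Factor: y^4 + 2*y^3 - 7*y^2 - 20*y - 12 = (y + 2)*(y^3 - 7*y - 6) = (y - 3)*(y + 2)*(y^2 + 3*y + 2) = (y - 3)*(y + 2)^2*(y + 1)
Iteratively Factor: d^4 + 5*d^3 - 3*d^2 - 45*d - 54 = (d - 3)*(d^3 + 8*d^2 + 21*d + 18) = (d - 3)*(d + 3)*(d^2 + 5*d + 6) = (d - 3)*(d + 3)^2*(d + 2)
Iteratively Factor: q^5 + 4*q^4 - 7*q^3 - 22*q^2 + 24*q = (q + 4)*(q^4 - 7*q^2 + 6*q) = q*(q + 4)*(q^3 - 7*q + 6) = q*(q - 1)*(q + 4)*(q^2 + q - 6) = q*(q - 2)*(q - 1)*(q + 4)*(q + 3)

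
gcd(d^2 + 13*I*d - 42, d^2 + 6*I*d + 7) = d + 7*I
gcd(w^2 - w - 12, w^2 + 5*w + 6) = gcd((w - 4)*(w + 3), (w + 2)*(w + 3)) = w + 3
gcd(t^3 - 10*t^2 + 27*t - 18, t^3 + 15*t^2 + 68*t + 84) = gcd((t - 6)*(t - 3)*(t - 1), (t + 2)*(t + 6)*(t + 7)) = 1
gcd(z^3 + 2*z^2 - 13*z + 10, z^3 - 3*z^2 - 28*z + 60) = z^2 + 3*z - 10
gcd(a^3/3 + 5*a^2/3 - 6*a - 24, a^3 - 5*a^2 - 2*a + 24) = a - 4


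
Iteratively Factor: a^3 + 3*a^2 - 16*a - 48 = (a + 4)*(a^2 - a - 12) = (a - 4)*(a + 4)*(a + 3)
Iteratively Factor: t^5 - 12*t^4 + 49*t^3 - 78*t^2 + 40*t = (t - 5)*(t^4 - 7*t^3 + 14*t^2 - 8*t) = (t - 5)*(t - 4)*(t^3 - 3*t^2 + 2*t) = (t - 5)*(t - 4)*(t - 1)*(t^2 - 2*t) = t*(t - 5)*(t - 4)*(t - 1)*(t - 2)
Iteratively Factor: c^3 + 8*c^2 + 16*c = (c)*(c^2 + 8*c + 16) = c*(c + 4)*(c + 4)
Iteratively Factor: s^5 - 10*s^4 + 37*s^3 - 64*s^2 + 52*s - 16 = (s - 4)*(s^4 - 6*s^3 + 13*s^2 - 12*s + 4) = (s - 4)*(s - 2)*(s^3 - 4*s^2 + 5*s - 2) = (s - 4)*(s - 2)^2*(s^2 - 2*s + 1) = (s - 4)*(s - 2)^2*(s - 1)*(s - 1)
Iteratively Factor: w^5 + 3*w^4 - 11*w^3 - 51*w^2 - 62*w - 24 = (w + 2)*(w^4 + w^3 - 13*w^2 - 25*w - 12) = (w + 1)*(w + 2)*(w^3 - 13*w - 12) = (w - 4)*(w + 1)*(w + 2)*(w^2 + 4*w + 3) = (w - 4)*(w + 1)*(w + 2)*(w + 3)*(w + 1)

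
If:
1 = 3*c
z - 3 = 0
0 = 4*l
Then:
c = 1/3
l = 0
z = 3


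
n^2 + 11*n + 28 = (n + 4)*(n + 7)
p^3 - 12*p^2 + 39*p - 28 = (p - 7)*(p - 4)*(p - 1)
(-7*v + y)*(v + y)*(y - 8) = -7*v^2*y + 56*v^2 - 6*v*y^2 + 48*v*y + y^3 - 8*y^2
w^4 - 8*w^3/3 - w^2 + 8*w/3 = w*(w - 8/3)*(w - 1)*(w + 1)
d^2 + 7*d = d*(d + 7)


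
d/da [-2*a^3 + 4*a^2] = 2*a*(4 - 3*a)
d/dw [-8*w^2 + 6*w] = 6 - 16*w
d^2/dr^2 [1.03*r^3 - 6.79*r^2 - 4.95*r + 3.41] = 6.18*r - 13.58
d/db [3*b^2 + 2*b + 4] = 6*b + 2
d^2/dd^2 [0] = 0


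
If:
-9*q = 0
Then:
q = 0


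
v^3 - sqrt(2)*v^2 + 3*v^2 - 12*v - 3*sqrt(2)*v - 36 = (v + 3)*(v - 3*sqrt(2))*(v + 2*sqrt(2))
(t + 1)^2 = t^2 + 2*t + 1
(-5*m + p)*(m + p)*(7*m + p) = -35*m^3 - 33*m^2*p + 3*m*p^2 + p^3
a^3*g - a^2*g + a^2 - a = a*(a - 1)*(a*g + 1)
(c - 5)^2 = c^2 - 10*c + 25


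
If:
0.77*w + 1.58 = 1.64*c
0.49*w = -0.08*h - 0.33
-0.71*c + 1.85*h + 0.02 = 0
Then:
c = 0.63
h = 0.23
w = -0.71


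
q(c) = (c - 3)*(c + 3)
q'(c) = 2*c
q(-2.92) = -0.47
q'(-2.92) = -5.84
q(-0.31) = -8.90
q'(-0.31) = -0.62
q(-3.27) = 1.69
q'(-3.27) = -6.54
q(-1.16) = -7.65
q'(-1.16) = -2.32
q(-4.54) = 11.61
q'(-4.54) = -9.08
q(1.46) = -6.87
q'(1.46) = 2.92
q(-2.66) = -1.92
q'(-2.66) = -5.32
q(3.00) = 0.00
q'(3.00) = 6.00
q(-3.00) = 0.00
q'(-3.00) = -6.00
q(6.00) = 27.00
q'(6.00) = 12.00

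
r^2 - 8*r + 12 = (r - 6)*(r - 2)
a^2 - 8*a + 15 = (a - 5)*(a - 3)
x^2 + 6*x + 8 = (x + 2)*(x + 4)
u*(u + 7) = u^2 + 7*u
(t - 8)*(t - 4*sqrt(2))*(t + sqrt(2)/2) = t^3 - 8*t^2 - 7*sqrt(2)*t^2/2 - 4*t + 28*sqrt(2)*t + 32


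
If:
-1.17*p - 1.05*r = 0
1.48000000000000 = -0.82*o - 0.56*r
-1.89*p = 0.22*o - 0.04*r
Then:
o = -1.66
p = 0.19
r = -0.21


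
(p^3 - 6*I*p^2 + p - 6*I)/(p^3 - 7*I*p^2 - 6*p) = (p + I)/p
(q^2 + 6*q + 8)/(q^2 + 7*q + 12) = (q + 2)/(q + 3)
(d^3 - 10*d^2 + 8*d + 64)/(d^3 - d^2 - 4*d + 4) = (d^2 - 12*d + 32)/(d^2 - 3*d + 2)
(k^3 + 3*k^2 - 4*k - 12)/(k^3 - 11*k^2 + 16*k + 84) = (k^2 + k - 6)/(k^2 - 13*k + 42)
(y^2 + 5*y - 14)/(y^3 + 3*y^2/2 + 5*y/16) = 16*(y^2 + 5*y - 14)/(y*(16*y^2 + 24*y + 5))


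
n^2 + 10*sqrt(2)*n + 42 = (n + 3*sqrt(2))*(n + 7*sqrt(2))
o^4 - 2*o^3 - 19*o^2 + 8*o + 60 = (o - 5)*(o - 2)*(o + 2)*(o + 3)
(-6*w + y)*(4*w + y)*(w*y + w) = -24*w^3*y - 24*w^3 - 2*w^2*y^2 - 2*w^2*y + w*y^3 + w*y^2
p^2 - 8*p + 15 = (p - 5)*(p - 3)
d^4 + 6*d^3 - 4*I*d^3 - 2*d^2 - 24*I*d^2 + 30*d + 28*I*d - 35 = (d - 1)*(d + 7)*(d - 5*I)*(d + I)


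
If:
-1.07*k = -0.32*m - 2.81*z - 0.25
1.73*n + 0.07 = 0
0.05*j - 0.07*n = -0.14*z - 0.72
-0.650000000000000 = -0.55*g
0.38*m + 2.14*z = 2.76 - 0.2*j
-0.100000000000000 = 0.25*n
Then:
No Solution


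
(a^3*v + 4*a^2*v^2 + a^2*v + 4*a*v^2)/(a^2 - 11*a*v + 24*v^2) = a*v*(a^2 + 4*a*v + a + 4*v)/(a^2 - 11*a*v + 24*v^2)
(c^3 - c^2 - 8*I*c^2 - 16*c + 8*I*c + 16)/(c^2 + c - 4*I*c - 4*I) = (c^2 - c*(1 + 4*I) + 4*I)/(c + 1)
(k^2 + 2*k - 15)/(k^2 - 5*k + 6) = (k + 5)/(k - 2)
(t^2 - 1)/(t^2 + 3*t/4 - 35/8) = 8*(t^2 - 1)/(8*t^2 + 6*t - 35)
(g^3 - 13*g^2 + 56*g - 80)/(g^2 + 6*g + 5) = (g^3 - 13*g^2 + 56*g - 80)/(g^2 + 6*g + 5)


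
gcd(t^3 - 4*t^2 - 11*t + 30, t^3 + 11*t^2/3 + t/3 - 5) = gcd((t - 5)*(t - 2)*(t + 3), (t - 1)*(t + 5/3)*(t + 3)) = t + 3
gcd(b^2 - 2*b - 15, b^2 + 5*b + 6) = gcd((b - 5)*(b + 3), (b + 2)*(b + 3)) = b + 3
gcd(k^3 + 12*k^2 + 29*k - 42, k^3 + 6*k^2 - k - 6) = k^2 + 5*k - 6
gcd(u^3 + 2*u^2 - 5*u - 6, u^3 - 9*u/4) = 1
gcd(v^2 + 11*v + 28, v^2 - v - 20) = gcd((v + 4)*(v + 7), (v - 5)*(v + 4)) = v + 4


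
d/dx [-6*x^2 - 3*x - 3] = -12*x - 3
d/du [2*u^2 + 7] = 4*u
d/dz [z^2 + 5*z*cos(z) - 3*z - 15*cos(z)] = -5*z*sin(z) + 2*z + 15*sin(z) + 5*cos(z) - 3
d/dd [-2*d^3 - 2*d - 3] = -6*d^2 - 2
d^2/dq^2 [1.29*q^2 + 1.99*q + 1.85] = 2.58000000000000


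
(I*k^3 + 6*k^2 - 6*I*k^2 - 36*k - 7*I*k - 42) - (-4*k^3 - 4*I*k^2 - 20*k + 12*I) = 4*k^3 + I*k^3 + 6*k^2 - 2*I*k^2 - 16*k - 7*I*k - 42 - 12*I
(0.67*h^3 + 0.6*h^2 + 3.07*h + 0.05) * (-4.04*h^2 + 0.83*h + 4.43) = -2.7068*h^5 - 1.8679*h^4 - 8.9367*h^3 + 5.0041*h^2 + 13.6416*h + 0.2215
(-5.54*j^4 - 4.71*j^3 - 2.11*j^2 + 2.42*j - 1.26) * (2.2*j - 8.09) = -12.188*j^5 + 34.4566*j^4 + 33.4619*j^3 + 22.3939*j^2 - 22.3498*j + 10.1934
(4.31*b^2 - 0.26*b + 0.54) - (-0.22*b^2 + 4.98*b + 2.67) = 4.53*b^2 - 5.24*b - 2.13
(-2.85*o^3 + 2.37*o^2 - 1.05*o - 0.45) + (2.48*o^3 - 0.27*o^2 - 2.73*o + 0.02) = -0.37*o^3 + 2.1*o^2 - 3.78*o - 0.43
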